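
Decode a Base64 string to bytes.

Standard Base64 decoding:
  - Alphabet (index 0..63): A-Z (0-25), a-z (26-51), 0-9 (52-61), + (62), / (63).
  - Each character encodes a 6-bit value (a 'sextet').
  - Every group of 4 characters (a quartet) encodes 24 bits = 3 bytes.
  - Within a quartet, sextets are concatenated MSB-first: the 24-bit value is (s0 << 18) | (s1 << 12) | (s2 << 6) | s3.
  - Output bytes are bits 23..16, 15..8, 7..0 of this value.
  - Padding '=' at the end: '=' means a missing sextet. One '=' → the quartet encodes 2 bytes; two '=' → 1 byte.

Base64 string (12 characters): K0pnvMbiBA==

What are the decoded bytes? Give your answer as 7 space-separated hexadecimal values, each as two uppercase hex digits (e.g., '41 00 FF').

After char 0 ('K'=10): chars_in_quartet=1 acc=0xA bytes_emitted=0
After char 1 ('0'=52): chars_in_quartet=2 acc=0x2B4 bytes_emitted=0
After char 2 ('p'=41): chars_in_quartet=3 acc=0xAD29 bytes_emitted=0
After char 3 ('n'=39): chars_in_quartet=4 acc=0x2B4A67 -> emit 2B 4A 67, reset; bytes_emitted=3
After char 4 ('v'=47): chars_in_quartet=1 acc=0x2F bytes_emitted=3
After char 5 ('M'=12): chars_in_quartet=2 acc=0xBCC bytes_emitted=3
After char 6 ('b'=27): chars_in_quartet=3 acc=0x2F31B bytes_emitted=3
After char 7 ('i'=34): chars_in_quartet=4 acc=0xBCC6E2 -> emit BC C6 E2, reset; bytes_emitted=6
After char 8 ('B'=1): chars_in_quartet=1 acc=0x1 bytes_emitted=6
After char 9 ('A'=0): chars_in_quartet=2 acc=0x40 bytes_emitted=6
Padding '==': partial quartet acc=0x40 -> emit 04; bytes_emitted=7

Answer: 2B 4A 67 BC C6 E2 04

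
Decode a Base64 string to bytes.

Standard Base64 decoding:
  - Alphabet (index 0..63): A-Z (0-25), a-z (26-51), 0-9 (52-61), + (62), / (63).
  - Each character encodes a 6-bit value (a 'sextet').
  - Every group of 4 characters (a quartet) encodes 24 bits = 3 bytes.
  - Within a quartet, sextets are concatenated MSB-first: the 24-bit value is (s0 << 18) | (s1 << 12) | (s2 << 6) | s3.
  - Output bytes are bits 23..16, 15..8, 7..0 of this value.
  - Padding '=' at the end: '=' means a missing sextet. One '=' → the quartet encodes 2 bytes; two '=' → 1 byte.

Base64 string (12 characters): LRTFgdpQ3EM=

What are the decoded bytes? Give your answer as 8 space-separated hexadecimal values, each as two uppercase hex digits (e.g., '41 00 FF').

Answer: 2D 14 C5 81 DA 50 DC 43

Derivation:
After char 0 ('L'=11): chars_in_quartet=1 acc=0xB bytes_emitted=0
After char 1 ('R'=17): chars_in_quartet=2 acc=0x2D1 bytes_emitted=0
After char 2 ('T'=19): chars_in_quartet=3 acc=0xB453 bytes_emitted=0
After char 3 ('F'=5): chars_in_quartet=4 acc=0x2D14C5 -> emit 2D 14 C5, reset; bytes_emitted=3
After char 4 ('g'=32): chars_in_quartet=1 acc=0x20 bytes_emitted=3
After char 5 ('d'=29): chars_in_quartet=2 acc=0x81D bytes_emitted=3
After char 6 ('p'=41): chars_in_quartet=3 acc=0x20769 bytes_emitted=3
After char 7 ('Q'=16): chars_in_quartet=4 acc=0x81DA50 -> emit 81 DA 50, reset; bytes_emitted=6
After char 8 ('3'=55): chars_in_quartet=1 acc=0x37 bytes_emitted=6
After char 9 ('E'=4): chars_in_quartet=2 acc=0xDC4 bytes_emitted=6
After char 10 ('M'=12): chars_in_quartet=3 acc=0x3710C bytes_emitted=6
Padding '=': partial quartet acc=0x3710C -> emit DC 43; bytes_emitted=8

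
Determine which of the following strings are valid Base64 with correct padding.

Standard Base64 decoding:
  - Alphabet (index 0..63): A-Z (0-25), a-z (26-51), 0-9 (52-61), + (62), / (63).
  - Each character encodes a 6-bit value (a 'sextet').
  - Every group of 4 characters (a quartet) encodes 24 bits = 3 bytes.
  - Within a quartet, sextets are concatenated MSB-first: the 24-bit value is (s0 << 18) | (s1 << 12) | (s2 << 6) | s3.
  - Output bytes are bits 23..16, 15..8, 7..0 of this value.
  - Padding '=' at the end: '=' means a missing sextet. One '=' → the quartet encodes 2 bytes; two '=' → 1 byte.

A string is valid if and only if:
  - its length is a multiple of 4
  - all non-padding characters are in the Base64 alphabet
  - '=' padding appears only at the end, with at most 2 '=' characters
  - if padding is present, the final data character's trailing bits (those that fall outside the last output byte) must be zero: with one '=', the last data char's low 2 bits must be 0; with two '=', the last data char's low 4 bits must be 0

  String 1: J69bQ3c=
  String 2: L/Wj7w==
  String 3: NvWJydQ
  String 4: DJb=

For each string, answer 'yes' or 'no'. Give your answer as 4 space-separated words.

Answer: yes yes no no

Derivation:
String 1: 'J69bQ3c=' → valid
String 2: 'L/Wj7w==' → valid
String 3: 'NvWJydQ' → invalid (len=7 not mult of 4)
String 4: 'DJb=' → invalid (bad trailing bits)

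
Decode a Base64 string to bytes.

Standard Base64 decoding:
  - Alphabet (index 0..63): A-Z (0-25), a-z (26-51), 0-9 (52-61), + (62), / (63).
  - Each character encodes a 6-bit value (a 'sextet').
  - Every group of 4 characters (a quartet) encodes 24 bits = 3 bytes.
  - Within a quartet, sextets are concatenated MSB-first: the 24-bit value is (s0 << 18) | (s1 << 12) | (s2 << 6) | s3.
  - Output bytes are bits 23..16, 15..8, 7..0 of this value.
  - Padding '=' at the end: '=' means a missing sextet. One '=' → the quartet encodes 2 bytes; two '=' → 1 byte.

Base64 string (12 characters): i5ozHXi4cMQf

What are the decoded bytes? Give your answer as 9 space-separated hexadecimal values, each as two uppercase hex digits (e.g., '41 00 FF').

After char 0 ('i'=34): chars_in_quartet=1 acc=0x22 bytes_emitted=0
After char 1 ('5'=57): chars_in_quartet=2 acc=0x8B9 bytes_emitted=0
After char 2 ('o'=40): chars_in_quartet=3 acc=0x22E68 bytes_emitted=0
After char 3 ('z'=51): chars_in_quartet=4 acc=0x8B9A33 -> emit 8B 9A 33, reset; bytes_emitted=3
After char 4 ('H'=7): chars_in_quartet=1 acc=0x7 bytes_emitted=3
After char 5 ('X'=23): chars_in_quartet=2 acc=0x1D7 bytes_emitted=3
After char 6 ('i'=34): chars_in_quartet=3 acc=0x75E2 bytes_emitted=3
After char 7 ('4'=56): chars_in_quartet=4 acc=0x1D78B8 -> emit 1D 78 B8, reset; bytes_emitted=6
After char 8 ('c'=28): chars_in_quartet=1 acc=0x1C bytes_emitted=6
After char 9 ('M'=12): chars_in_quartet=2 acc=0x70C bytes_emitted=6
After char 10 ('Q'=16): chars_in_quartet=3 acc=0x1C310 bytes_emitted=6
After char 11 ('f'=31): chars_in_quartet=4 acc=0x70C41F -> emit 70 C4 1F, reset; bytes_emitted=9

Answer: 8B 9A 33 1D 78 B8 70 C4 1F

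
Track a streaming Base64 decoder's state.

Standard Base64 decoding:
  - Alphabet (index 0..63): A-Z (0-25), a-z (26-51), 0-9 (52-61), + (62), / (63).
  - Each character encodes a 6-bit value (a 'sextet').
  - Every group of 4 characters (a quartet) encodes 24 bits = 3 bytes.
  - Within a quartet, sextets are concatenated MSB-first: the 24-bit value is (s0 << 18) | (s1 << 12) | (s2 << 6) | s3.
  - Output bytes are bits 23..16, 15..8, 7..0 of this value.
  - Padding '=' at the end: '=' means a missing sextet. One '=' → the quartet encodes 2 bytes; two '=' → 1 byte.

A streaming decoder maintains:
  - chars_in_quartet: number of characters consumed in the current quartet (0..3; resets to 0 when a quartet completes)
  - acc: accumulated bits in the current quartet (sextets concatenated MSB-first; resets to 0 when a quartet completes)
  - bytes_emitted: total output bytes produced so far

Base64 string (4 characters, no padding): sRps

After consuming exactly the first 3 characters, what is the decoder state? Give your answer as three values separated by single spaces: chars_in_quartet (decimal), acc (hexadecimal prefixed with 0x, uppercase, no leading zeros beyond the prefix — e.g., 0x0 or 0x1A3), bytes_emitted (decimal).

After char 0 ('s'=44): chars_in_quartet=1 acc=0x2C bytes_emitted=0
After char 1 ('R'=17): chars_in_quartet=2 acc=0xB11 bytes_emitted=0
After char 2 ('p'=41): chars_in_quartet=3 acc=0x2C469 bytes_emitted=0

Answer: 3 0x2C469 0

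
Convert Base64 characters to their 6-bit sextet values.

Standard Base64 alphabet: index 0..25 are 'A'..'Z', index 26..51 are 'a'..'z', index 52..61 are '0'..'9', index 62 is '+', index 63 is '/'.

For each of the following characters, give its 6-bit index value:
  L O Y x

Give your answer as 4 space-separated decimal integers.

'L': A..Z range, ord('L') − ord('A') = 11
'O': A..Z range, ord('O') − ord('A') = 14
'Y': A..Z range, ord('Y') − ord('A') = 24
'x': a..z range, 26 + ord('x') − ord('a') = 49

Answer: 11 14 24 49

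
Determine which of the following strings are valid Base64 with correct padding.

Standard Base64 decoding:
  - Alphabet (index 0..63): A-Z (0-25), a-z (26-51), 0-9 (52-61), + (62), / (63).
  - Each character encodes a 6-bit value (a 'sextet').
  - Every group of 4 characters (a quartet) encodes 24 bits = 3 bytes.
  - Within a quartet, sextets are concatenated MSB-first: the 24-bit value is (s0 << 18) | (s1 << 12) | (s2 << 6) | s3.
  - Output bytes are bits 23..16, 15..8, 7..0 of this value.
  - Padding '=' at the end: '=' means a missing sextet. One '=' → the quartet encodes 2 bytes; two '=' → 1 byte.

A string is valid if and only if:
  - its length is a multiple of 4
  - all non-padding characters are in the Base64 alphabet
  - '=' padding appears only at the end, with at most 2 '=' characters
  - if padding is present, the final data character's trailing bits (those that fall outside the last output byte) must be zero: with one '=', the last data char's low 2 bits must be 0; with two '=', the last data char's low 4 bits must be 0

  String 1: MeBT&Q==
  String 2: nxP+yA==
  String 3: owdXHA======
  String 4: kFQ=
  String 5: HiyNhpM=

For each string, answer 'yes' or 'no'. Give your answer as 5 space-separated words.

String 1: 'MeBT&Q==' → invalid (bad char(s): ['&'])
String 2: 'nxP+yA==' → valid
String 3: 'owdXHA======' → invalid (6 pad chars (max 2))
String 4: 'kFQ=' → valid
String 5: 'HiyNhpM=' → valid

Answer: no yes no yes yes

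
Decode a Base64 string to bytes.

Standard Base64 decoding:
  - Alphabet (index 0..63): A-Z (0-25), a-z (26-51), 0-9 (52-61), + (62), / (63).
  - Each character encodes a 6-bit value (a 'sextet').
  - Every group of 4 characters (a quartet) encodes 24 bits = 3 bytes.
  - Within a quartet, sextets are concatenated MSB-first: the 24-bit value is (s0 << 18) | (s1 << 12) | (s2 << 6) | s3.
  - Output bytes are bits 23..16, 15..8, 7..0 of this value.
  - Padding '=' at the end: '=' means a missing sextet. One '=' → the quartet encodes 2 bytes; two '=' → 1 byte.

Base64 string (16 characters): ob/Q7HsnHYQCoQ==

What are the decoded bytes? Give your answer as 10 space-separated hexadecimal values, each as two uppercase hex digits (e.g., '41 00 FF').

After char 0 ('o'=40): chars_in_quartet=1 acc=0x28 bytes_emitted=0
After char 1 ('b'=27): chars_in_quartet=2 acc=0xA1B bytes_emitted=0
After char 2 ('/'=63): chars_in_quartet=3 acc=0x286FF bytes_emitted=0
After char 3 ('Q'=16): chars_in_quartet=4 acc=0xA1BFD0 -> emit A1 BF D0, reset; bytes_emitted=3
After char 4 ('7'=59): chars_in_quartet=1 acc=0x3B bytes_emitted=3
After char 5 ('H'=7): chars_in_quartet=2 acc=0xEC7 bytes_emitted=3
After char 6 ('s'=44): chars_in_quartet=3 acc=0x3B1EC bytes_emitted=3
After char 7 ('n'=39): chars_in_quartet=4 acc=0xEC7B27 -> emit EC 7B 27, reset; bytes_emitted=6
After char 8 ('H'=7): chars_in_quartet=1 acc=0x7 bytes_emitted=6
After char 9 ('Y'=24): chars_in_quartet=2 acc=0x1D8 bytes_emitted=6
After char 10 ('Q'=16): chars_in_quartet=3 acc=0x7610 bytes_emitted=6
After char 11 ('C'=2): chars_in_quartet=4 acc=0x1D8402 -> emit 1D 84 02, reset; bytes_emitted=9
After char 12 ('o'=40): chars_in_quartet=1 acc=0x28 bytes_emitted=9
After char 13 ('Q'=16): chars_in_quartet=2 acc=0xA10 bytes_emitted=9
Padding '==': partial quartet acc=0xA10 -> emit A1; bytes_emitted=10

Answer: A1 BF D0 EC 7B 27 1D 84 02 A1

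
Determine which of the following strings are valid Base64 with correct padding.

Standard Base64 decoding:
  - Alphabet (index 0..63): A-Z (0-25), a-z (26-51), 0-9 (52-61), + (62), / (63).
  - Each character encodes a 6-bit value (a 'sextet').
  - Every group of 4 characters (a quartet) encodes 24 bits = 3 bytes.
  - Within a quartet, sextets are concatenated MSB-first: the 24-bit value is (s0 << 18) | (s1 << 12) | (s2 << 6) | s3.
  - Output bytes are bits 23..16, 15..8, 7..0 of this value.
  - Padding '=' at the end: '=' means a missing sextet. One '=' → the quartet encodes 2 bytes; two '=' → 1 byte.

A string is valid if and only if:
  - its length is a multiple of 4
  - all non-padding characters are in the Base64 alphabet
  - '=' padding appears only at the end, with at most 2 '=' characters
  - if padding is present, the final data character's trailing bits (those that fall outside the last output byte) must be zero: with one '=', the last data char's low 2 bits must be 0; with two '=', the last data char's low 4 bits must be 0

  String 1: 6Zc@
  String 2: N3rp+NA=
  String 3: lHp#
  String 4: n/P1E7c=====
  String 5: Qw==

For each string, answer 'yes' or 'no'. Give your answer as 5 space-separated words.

String 1: '6Zc@' → invalid (bad char(s): ['@'])
String 2: 'N3rp+NA=' → valid
String 3: 'lHp#' → invalid (bad char(s): ['#'])
String 4: 'n/P1E7c=====' → invalid (5 pad chars (max 2))
String 5: 'Qw==' → valid

Answer: no yes no no yes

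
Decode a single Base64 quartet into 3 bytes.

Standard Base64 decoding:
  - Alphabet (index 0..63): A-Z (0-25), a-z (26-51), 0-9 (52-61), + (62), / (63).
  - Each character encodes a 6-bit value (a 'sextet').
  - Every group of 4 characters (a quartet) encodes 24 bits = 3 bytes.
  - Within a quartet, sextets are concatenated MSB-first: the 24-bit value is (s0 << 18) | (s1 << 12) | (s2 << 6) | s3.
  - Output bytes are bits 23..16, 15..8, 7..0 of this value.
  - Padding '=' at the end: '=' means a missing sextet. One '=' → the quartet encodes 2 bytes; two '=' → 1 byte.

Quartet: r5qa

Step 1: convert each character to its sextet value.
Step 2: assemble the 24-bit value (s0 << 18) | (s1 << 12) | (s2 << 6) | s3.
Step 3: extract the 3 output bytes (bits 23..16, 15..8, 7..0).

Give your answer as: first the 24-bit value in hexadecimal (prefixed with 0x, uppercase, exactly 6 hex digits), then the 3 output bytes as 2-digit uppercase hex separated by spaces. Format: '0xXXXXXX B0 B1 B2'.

Sextets: r=43, 5=57, q=42, a=26
24-bit: (43<<18) | (57<<12) | (42<<6) | 26
      = 0xAC0000 | 0x039000 | 0x000A80 | 0x00001A
      = 0xAF9A9A
Bytes: (v>>16)&0xFF=AF, (v>>8)&0xFF=9A, v&0xFF=9A

Answer: 0xAF9A9A AF 9A 9A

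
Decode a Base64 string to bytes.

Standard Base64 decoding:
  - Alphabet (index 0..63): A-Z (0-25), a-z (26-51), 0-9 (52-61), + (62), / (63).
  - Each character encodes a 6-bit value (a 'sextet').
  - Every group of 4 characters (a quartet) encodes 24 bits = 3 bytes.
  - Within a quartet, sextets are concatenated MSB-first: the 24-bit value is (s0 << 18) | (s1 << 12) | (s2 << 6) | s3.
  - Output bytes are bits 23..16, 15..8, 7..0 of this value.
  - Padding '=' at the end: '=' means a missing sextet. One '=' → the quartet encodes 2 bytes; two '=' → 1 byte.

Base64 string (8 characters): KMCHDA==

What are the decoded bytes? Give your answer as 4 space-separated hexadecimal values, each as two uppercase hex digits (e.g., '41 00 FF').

Answer: 28 C0 87 0C

Derivation:
After char 0 ('K'=10): chars_in_quartet=1 acc=0xA bytes_emitted=0
After char 1 ('M'=12): chars_in_quartet=2 acc=0x28C bytes_emitted=0
After char 2 ('C'=2): chars_in_quartet=3 acc=0xA302 bytes_emitted=0
After char 3 ('H'=7): chars_in_quartet=4 acc=0x28C087 -> emit 28 C0 87, reset; bytes_emitted=3
After char 4 ('D'=3): chars_in_quartet=1 acc=0x3 bytes_emitted=3
After char 5 ('A'=0): chars_in_quartet=2 acc=0xC0 bytes_emitted=3
Padding '==': partial quartet acc=0xC0 -> emit 0C; bytes_emitted=4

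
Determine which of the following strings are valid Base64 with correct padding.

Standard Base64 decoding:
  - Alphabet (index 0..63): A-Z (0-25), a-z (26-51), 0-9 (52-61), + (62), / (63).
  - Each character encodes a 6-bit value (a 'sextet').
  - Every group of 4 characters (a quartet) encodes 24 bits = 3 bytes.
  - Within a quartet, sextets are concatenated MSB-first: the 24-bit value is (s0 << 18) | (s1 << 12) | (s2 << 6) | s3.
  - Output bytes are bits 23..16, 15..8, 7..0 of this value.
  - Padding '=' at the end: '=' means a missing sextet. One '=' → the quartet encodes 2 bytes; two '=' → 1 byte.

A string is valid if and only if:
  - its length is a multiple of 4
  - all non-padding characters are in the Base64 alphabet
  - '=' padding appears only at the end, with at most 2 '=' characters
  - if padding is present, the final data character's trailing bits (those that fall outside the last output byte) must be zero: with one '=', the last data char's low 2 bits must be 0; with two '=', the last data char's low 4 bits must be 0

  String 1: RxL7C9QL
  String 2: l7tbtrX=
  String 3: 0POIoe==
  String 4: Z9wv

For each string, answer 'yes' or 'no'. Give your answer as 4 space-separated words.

Answer: yes no no yes

Derivation:
String 1: 'RxL7C9QL' → valid
String 2: 'l7tbtrX=' → invalid (bad trailing bits)
String 3: '0POIoe==' → invalid (bad trailing bits)
String 4: 'Z9wv' → valid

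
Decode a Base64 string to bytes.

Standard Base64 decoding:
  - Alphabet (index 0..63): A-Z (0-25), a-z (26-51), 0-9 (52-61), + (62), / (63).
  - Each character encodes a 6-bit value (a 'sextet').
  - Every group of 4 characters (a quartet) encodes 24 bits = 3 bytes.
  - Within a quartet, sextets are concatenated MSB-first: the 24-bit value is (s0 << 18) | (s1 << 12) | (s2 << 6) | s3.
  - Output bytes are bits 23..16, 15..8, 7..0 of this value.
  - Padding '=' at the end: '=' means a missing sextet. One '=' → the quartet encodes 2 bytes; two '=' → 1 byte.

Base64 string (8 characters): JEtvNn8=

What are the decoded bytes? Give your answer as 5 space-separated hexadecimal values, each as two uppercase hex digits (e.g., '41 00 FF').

After char 0 ('J'=9): chars_in_quartet=1 acc=0x9 bytes_emitted=0
After char 1 ('E'=4): chars_in_quartet=2 acc=0x244 bytes_emitted=0
After char 2 ('t'=45): chars_in_quartet=3 acc=0x912D bytes_emitted=0
After char 3 ('v'=47): chars_in_quartet=4 acc=0x244B6F -> emit 24 4B 6F, reset; bytes_emitted=3
After char 4 ('N'=13): chars_in_quartet=1 acc=0xD bytes_emitted=3
After char 5 ('n'=39): chars_in_quartet=2 acc=0x367 bytes_emitted=3
After char 6 ('8'=60): chars_in_quartet=3 acc=0xD9FC bytes_emitted=3
Padding '=': partial quartet acc=0xD9FC -> emit 36 7F; bytes_emitted=5

Answer: 24 4B 6F 36 7F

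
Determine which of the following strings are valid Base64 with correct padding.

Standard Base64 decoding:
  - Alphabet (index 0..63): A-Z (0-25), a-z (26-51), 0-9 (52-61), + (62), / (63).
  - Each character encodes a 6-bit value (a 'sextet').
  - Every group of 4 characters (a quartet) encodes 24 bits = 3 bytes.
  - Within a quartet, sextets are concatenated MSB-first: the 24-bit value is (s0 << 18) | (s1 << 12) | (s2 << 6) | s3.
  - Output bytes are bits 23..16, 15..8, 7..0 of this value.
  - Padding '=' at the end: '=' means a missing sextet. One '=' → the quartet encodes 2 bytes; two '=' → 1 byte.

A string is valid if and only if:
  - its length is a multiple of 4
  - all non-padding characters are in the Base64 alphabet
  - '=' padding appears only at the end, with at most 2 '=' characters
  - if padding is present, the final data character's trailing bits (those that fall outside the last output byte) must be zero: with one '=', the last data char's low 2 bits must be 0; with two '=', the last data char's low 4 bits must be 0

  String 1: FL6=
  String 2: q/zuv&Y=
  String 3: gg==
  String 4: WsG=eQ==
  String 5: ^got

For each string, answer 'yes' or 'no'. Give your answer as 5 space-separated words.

String 1: 'FL6=' → invalid (bad trailing bits)
String 2: 'q/zuv&Y=' → invalid (bad char(s): ['&'])
String 3: 'gg==' → valid
String 4: 'WsG=eQ==' → invalid (bad char(s): ['=']; '=' in middle)
String 5: '^got' → invalid (bad char(s): ['^'])

Answer: no no yes no no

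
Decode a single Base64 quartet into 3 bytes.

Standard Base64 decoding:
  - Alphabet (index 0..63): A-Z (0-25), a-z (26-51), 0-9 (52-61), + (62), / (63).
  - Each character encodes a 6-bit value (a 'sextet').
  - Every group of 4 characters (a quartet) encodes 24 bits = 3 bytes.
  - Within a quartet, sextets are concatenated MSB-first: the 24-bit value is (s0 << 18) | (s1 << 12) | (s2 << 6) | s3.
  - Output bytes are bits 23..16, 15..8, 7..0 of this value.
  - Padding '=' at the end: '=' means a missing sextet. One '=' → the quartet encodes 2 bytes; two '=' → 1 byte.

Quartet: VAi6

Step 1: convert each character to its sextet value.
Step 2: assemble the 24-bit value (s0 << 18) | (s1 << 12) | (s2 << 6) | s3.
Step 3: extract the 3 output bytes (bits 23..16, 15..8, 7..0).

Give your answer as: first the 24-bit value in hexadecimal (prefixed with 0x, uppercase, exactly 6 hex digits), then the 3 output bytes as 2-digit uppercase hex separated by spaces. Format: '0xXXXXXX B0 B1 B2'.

Answer: 0x5408BA 54 08 BA

Derivation:
Sextets: V=21, A=0, i=34, 6=58
24-bit: (21<<18) | (0<<12) | (34<<6) | 58
      = 0x540000 | 0x000000 | 0x000880 | 0x00003A
      = 0x5408BA
Bytes: (v>>16)&0xFF=54, (v>>8)&0xFF=08, v&0xFF=BA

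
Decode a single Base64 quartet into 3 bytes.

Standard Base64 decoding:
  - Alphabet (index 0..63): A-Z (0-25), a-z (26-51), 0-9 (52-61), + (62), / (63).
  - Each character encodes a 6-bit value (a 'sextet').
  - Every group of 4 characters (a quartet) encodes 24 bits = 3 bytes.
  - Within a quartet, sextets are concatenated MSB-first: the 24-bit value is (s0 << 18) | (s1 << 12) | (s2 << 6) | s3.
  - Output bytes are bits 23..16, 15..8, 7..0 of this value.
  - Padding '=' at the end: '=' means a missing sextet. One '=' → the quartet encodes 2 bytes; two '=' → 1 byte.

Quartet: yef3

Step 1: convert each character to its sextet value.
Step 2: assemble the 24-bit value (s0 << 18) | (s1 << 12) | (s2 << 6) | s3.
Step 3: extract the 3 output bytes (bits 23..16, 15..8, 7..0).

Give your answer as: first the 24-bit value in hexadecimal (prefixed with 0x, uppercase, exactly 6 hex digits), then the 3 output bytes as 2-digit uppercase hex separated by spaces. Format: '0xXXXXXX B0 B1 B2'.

Sextets: y=50, e=30, f=31, 3=55
24-bit: (50<<18) | (30<<12) | (31<<6) | 55
      = 0xC80000 | 0x01E000 | 0x0007C0 | 0x000037
      = 0xC9E7F7
Bytes: (v>>16)&0xFF=C9, (v>>8)&0xFF=E7, v&0xFF=F7

Answer: 0xC9E7F7 C9 E7 F7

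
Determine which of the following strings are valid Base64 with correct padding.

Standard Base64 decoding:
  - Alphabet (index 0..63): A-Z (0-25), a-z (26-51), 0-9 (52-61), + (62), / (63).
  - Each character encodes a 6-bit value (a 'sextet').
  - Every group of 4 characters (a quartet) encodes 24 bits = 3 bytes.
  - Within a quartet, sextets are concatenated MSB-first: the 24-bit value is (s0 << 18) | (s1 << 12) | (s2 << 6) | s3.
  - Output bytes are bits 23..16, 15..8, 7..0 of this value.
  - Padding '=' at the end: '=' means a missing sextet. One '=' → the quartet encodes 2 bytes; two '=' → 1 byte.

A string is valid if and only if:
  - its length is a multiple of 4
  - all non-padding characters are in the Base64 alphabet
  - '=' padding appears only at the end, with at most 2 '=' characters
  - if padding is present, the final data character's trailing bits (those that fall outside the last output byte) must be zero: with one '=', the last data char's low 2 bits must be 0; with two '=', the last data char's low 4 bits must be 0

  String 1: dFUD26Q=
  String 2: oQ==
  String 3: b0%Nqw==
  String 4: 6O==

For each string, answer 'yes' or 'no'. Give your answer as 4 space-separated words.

String 1: 'dFUD26Q=' → valid
String 2: 'oQ==' → valid
String 3: 'b0%Nqw==' → invalid (bad char(s): ['%'])
String 4: '6O==' → invalid (bad trailing bits)

Answer: yes yes no no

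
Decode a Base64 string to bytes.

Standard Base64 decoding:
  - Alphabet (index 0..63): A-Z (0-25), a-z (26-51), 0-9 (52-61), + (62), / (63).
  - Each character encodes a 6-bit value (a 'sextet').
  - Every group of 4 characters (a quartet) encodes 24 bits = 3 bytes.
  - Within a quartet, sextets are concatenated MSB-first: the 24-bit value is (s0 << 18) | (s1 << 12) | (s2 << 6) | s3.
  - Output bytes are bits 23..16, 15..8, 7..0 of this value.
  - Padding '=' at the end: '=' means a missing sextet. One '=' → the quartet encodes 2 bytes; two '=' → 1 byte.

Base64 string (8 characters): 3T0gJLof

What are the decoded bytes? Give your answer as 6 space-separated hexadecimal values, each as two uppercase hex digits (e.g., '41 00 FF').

After char 0 ('3'=55): chars_in_quartet=1 acc=0x37 bytes_emitted=0
After char 1 ('T'=19): chars_in_quartet=2 acc=0xDD3 bytes_emitted=0
After char 2 ('0'=52): chars_in_quartet=3 acc=0x374F4 bytes_emitted=0
After char 3 ('g'=32): chars_in_quartet=4 acc=0xDD3D20 -> emit DD 3D 20, reset; bytes_emitted=3
After char 4 ('J'=9): chars_in_quartet=1 acc=0x9 bytes_emitted=3
After char 5 ('L'=11): chars_in_quartet=2 acc=0x24B bytes_emitted=3
After char 6 ('o'=40): chars_in_quartet=3 acc=0x92E8 bytes_emitted=3
After char 7 ('f'=31): chars_in_quartet=4 acc=0x24BA1F -> emit 24 BA 1F, reset; bytes_emitted=6

Answer: DD 3D 20 24 BA 1F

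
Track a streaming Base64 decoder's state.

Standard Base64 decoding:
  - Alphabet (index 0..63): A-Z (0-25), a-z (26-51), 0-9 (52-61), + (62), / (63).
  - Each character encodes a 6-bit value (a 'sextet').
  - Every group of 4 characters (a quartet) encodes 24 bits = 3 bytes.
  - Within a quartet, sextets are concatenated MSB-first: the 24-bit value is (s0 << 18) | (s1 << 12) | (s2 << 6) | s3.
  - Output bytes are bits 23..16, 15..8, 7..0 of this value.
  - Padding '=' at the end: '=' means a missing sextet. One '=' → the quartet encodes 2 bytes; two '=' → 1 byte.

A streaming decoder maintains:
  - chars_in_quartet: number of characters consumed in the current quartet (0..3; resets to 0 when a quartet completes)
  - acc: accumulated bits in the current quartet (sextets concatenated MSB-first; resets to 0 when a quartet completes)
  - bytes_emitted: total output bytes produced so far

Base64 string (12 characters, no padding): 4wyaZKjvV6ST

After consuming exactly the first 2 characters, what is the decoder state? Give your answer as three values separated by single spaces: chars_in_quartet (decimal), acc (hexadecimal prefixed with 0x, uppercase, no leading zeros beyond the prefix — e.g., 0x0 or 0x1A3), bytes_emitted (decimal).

After char 0 ('4'=56): chars_in_quartet=1 acc=0x38 bytes_emitted=0
After char 1 ('w'=48): chars_in_quartet=2 acc=0xE30 bytes_emitted=0

Answer: 2 0xE30 0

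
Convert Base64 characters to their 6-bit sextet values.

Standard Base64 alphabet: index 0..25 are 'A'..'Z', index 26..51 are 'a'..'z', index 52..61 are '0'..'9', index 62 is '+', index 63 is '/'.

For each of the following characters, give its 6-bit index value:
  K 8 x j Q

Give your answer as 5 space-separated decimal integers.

'K': A..Z range, ord('K') − ord('A') = 10
'8': 0..9 range, 52 + ord('8') − ord('0') = 60
'x': a..z range, 26 + ord('x') − ord('a') = 49
'j': a..z range, 26 + ord('j') − ord('a') = 35
'Q': A..Z range, ord('Q') − ord('A') = 16

Answer: 10 60 49 35 16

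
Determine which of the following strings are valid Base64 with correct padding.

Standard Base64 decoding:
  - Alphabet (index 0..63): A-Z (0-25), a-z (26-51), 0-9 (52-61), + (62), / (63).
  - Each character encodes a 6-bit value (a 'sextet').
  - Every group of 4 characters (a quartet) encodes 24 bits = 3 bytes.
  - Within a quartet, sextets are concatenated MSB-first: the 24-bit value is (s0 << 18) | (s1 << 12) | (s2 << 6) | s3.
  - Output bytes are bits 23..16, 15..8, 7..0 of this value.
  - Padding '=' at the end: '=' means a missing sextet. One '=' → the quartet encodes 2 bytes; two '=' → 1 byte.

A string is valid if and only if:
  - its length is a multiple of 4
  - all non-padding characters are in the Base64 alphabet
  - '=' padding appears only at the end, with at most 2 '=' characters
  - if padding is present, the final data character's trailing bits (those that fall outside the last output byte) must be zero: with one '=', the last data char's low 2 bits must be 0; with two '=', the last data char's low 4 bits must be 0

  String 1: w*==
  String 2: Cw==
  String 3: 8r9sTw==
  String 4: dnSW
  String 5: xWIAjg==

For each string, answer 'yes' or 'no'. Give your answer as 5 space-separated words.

Answer: no yes yes yes yes

Derivation:
String 1: 'w*==' → invalid (bad char(s): ['*'])
String 2: 'Cw==' → valid
String 3: '8r9sTw==' → valid
String 4: 'dnSW' → valid
String 5: 'xWIAjg==' → valid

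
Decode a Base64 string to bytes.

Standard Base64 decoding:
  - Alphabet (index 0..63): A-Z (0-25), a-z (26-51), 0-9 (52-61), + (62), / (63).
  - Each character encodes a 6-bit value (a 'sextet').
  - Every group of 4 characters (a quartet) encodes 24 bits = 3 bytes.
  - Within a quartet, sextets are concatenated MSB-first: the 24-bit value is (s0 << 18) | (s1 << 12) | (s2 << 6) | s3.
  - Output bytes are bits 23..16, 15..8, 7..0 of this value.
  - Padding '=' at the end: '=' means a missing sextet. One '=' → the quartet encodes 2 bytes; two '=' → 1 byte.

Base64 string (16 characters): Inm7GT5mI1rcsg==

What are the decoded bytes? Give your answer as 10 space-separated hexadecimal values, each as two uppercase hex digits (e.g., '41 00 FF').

After char 0 ('I'=8): chars_in_quartet=1 acc=0x8 bytes_emitted=0
After char 1 ('n'=39): chars_in_quartet=2 acc=0x227 bytes_emitted=0
After char 2 ('m'=38): chars_in_quartet=3 acc=0x89E6 bytes_emitted=0
After char 3 ('7'=59): chars_in_quartet=4 acc=0x2279BB -> emit 22 79 BB, reset; bytes_emitted=3
After char 4 ('G'=6): chars_in_quartet=1 acc=0x6 bytes_emitted=3
After char 5 ('T'=19): chars_in_quartet=2 acc=0x193 bytes_emitted=3
After char 6 ('5'=57): chars_in_quartet=3 acc=0x64F9 bytes_emitted=3
After char 7 ('m'=38): chars_in_quartet=4 acc=0x193E66 -> emit 19 3E 66, reset; bytes_emitted=6
After char 8 ('I'=8): chars_in_quartet=1 acc=0x8 bytes_emitted=6
After char 9 ('1'=53): chars_in_quartet=2 acc=0x235 bytes_emitted=6
After char 10 ('r'=43): chars_in_quartet=3 acc=0x8D6B bytes_emitted=6
After char 11 ('c'=28): chars_in_quartet=4 acc=0x235ADC -> emit 23 5A DC, reset; bytes_emitted=9
After char 12 ('s'=44): chars_in_quartet=1 acc=0x2C bytes_emitted=9
After char 13 ('g'=32): chars_in_quartet=2 acc=0xB20 bytes_emitted=9
Padding '==': partial quartet acc=0xB20 -> emit B2; bytes_emitted=10

Answer: 22 79 BB 19 3E 66 23 5A DC B2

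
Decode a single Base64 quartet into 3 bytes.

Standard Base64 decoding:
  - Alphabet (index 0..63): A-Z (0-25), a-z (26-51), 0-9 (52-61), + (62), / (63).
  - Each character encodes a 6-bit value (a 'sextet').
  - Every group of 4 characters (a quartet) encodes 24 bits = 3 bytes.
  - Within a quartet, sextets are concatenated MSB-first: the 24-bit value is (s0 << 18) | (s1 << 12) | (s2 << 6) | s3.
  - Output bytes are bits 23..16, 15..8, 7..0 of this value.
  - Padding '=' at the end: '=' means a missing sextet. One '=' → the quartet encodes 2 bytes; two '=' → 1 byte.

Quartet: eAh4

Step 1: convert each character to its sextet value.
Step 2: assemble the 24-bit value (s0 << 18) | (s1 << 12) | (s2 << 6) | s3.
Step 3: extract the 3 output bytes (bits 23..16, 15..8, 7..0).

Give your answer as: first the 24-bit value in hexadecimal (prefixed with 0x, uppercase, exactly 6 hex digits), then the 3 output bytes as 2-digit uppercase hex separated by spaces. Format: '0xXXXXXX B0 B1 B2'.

Sextets: e=30, A=0, h=33, 4=56
24-bit: (30<<18) | (0<<12) | (33<<6) | 56
      = 0x780000 | 0x000000 | 0x000840 | 0x000038
      = 0x780878
Bytes: (v>>16)&0xFF=78, (v>>8)&0xFF=08, v&0xFF=78

Answer: 0x780878 78 08 78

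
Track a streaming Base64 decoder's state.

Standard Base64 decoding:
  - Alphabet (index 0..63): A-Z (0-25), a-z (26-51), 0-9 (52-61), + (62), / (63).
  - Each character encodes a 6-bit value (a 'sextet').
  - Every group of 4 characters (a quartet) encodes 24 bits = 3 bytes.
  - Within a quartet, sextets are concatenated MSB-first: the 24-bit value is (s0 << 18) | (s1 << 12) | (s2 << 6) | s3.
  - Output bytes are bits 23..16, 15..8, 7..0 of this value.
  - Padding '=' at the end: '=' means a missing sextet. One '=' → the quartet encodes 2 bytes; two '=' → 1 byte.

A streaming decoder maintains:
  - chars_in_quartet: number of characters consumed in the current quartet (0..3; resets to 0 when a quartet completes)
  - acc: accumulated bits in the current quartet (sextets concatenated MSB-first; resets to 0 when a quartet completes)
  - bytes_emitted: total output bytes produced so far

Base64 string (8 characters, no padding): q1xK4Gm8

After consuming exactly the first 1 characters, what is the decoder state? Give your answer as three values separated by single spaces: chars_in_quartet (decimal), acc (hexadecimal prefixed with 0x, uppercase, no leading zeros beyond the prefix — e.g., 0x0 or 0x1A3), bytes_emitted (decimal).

After char 0 ('q'=42): chars_in_quartet=1 acc=0x2A bytes_emitted=0

Answer: 1 0x2A 0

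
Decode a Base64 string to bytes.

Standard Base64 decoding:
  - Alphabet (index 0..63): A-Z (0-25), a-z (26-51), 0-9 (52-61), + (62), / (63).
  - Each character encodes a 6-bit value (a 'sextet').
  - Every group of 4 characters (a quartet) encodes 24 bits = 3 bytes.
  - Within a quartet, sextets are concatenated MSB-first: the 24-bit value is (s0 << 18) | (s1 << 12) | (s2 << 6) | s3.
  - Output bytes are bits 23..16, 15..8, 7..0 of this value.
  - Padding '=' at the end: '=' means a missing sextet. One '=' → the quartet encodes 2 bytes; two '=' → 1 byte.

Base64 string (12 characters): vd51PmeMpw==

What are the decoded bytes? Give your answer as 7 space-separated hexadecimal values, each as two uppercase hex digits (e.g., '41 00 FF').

After char 0 ('v'=47): chars_in_quartet=1 acc=0x2F bytes_emitted=0
After char 1 ('d'=29): chars_in_quartet=2 acc=0xBDD bytes_emitted=0
After char 2 ('5'=57): chars_in_quartet=3 acc=0x2F779 bytes_emitted=0
After char 3 ('1'=53): chars_in_quartet=4 acc=0xBDDE75 -> emit BD DE 75, reset; bytes_emitted=3
After char 4 ('P'=15): chars_in_quartet=1 acc=0xF bytes_emitted=3
After char 5 ('m'=38): chars_in_quartet=2 acc=0x3E6 bytes_emitted=3
After char 6 ('e'=30): chars_in_quartet=3 acc=0xF99E bytes_emitted=3
After char 7 ('M'=12): chars_in_quartet=4 acc=0x3E678C -> emit 3E 67 8C, reset; bytes_emitted=6
After char 8 ('p'=41): chars_in_quartet=1 acc=0x29 bytes_emitted=6
After char 9 ('w'=48): chars_in_quartet=2 acc=0xA70 bytes_emitted=6
Padding '==': partial quartet acc=0xA70 -> emit A7; bytes_emitted=7

Answer: BD DE 75 3E 67 8C A7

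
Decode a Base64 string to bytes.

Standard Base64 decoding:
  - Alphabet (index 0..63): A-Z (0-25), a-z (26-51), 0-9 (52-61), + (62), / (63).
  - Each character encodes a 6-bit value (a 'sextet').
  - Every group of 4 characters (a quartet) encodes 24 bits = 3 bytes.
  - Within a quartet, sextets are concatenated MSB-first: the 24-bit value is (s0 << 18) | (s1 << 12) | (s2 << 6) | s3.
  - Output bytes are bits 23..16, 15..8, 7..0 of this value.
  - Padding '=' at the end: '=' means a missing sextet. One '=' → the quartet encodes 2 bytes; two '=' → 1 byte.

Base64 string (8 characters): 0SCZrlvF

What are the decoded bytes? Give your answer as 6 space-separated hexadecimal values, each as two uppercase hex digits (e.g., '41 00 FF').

After char 0 ('0'=52): chars_in_quartet=1 acc=0x34 bytes_emitted=0
After char 1 ('S'=18): chars_in_quartet=2 acc=0xD12 bytes_emitted=0
After char 2 ('C'=2): chars_in_quartet=3 acc=0x34482 bytes_emitted=0
After char 3 ('Z'=25): chars_in_quartet=4 acc=0xD12099 -> emit D1 20 99, reset; bytes_emitted=3
After char 4 ('r'=43): chars_in_quartet=1 acc=0x2B bytes_emitted=3
After char 5 ('l'=37): chars_in_quartet=2 acc=0xAE5 bytes_emitted=3
After char 6 ('v'=47): chars_in_quartet=3 acc=0x2B96F bytes_emitted=3
After char 7 ('F'=5): chars_in_quartet=4 acc=0xAE5BC5 -> emit AE 5B C5, reset; bytes_emitted=6

Answer: D1 20 99 AE 5B C5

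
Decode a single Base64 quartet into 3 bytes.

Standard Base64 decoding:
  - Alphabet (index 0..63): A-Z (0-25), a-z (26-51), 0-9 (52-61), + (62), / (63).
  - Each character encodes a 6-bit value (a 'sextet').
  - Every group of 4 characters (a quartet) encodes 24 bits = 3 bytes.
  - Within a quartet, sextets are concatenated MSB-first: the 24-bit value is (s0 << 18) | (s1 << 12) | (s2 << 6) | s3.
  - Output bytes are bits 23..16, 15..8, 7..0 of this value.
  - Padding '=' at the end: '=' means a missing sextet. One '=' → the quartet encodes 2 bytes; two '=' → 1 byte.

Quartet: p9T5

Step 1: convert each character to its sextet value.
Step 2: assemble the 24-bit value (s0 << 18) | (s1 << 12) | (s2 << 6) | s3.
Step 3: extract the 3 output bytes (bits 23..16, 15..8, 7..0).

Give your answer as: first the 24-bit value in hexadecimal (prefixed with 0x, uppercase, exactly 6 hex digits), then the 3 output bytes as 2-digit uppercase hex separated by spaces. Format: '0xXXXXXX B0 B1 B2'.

Answer: 0xA7D4F9 A7 D4 F9

Derivation:
Sextets: p=41, 9=61, T=19, 5=57
24-bit: (41<<18) | (61<<12) | (19<<6) | 57
      = 0xA40000 | 0x03D000 | 0x0004C0 | 0x000039
      = 0xA7D4F9
Bytes: (v>>16)&0xFF=A7, (v>>8)&0xFF=D4, v&0xFF=F9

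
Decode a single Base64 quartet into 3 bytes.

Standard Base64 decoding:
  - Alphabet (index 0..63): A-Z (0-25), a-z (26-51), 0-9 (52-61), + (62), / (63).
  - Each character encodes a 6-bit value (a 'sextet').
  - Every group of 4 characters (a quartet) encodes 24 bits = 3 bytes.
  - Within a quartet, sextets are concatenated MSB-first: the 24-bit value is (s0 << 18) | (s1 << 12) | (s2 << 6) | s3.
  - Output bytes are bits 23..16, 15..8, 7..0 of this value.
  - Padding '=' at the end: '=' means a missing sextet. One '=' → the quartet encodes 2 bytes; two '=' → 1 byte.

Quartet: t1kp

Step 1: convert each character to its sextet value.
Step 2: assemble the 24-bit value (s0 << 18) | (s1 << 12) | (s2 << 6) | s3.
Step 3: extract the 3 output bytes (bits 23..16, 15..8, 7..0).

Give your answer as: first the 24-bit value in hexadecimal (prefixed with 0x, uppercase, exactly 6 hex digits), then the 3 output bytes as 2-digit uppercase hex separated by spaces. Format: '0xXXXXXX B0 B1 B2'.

Answer: 0xB75929 B7 59 29

Derivation:
Sextets: t=45, 1=53, k=36, p=41
24-bit: (45<<18) | (53<<12) | (36<<6) | 41
      = 0xB40000 | 0x035000 | 0x000900 | 0x000029
      = 0xB75929
Bytes: (v>>16)&0xFF=B7, (v>>8)&0xFF=59, v&0xFF=29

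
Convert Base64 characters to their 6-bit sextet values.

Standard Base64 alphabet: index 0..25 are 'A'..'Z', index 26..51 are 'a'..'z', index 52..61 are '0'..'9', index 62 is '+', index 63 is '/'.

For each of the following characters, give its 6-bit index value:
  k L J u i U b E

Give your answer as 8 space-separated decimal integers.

'k': a..z range, 26 + ord('k') − ord('a') = 36
'L': A..Z range, ord('L') − ord('A') = 11
'J': A..Z range, ord('J') − ord('A') = 9
'u': a..z range, 26 + ord('u') − ord('a') = 46
'i': a..z range, 26 + ord('i') − ord('a') = 34
'U': A..Z range, ord('U') − ord('A') = 20
'b': a..z range, 26 + ord('b') − ord('a') = 27
'E': A..Z range, ord('E') − ord('A') = 4

Answer: 36 11 9 46 34 20 27 4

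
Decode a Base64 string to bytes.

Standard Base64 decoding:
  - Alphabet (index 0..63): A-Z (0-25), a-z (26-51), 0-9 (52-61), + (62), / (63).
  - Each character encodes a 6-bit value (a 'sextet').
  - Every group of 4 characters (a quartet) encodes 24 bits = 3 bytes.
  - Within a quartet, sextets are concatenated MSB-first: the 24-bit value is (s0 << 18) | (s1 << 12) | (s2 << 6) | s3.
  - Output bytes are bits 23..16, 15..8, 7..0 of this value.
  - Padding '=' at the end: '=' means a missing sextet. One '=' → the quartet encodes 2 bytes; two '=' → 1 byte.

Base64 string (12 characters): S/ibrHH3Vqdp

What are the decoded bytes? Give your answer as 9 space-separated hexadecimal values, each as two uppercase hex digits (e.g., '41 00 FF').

After char 0 ('S'=18): chars_in_quartet=1 acc=0x12 bytes_emitted=0
After char 1 ('/'=63): chars_in_quartet=2 acc=0x4BF bytes_emitted=0
After char 2 ('i'=34): chars_in_quartet=3 acc=0x12FE2 bytes_emitted=0
After char 3 ('b'=27): chars_in_quartet=4 acc=0x4BF89B -> emit 4B F8 9B, reset; bytes_emitted=3
After char 4 ('r'=43): chars_in_quartet=1 acc=0x2B bytes_emitted=3
After char 5 ('H'=7): chars_in_quartet=2 acc=0xAC7 bytes_emitted=3
After char 6 ('H'=7): chars_in_quartet=3 acc=0x2B1C7 bytes_emitted=3
After char 7 ('3'=55): chars_in_quartet=4 acc=0xAC71F7 -> emit AC 71 F7, reset; bytes_emitted=6
After char 8 ('V'=21): chars_in_quartet=1 acc=0x15 bytes_emitted=6
After char 9 ('q'=42): chars_in_quartet=2 acc=0x56A bytes_emitted=6
After char 10 ('d'=29): chars_in_quartet=3 acc=0x15A9D bytes_emitted=6
After char 11 ('p'=41): chars_in_quartet=4 acc=0x56A769 -> emit 56 A7 69, reset; bytes_emitted=9

Answer: 4B F8 9B AC 71 F7 56 A7 69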